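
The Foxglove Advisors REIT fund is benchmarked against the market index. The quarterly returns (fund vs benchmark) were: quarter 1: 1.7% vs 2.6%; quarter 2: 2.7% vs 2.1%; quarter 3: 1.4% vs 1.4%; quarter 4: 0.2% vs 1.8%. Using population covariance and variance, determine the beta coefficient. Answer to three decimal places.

r̄p = 1.5000%,  r̄m = 1.9750%
Cov = Σ(rp − r̄p)(rm − r̄m) / 4 = 0.1400
Var(rm) = Σ(rm − r̄m)² / 4 = 0.1919
β = Cov / Var = 0.1400 / 0.1919 = 0.7295

0.730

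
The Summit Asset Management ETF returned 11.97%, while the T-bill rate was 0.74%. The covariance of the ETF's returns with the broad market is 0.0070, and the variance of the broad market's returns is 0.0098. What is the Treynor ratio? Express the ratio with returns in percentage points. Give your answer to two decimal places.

β = Cov / Var = 0.0070 / 0.0098 = 0.7143
Treynor = (Rp − Rf) / β = (11.97% − 0.74%) / 0.7143 = 11.23 / 0.7143 = 15.7217

15.72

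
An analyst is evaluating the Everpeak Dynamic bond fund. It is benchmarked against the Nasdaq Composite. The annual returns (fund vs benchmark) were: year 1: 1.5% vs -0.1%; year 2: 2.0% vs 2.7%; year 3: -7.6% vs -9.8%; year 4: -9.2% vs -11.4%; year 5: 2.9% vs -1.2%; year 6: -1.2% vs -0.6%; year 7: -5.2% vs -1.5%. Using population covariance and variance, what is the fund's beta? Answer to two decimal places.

r̄p = -2.4000%,  r̄m = -3.1286%
Cov = Σ(rp − r̄p)(rm − r̄m) / 7 = 19.5843
Var(rm) = Σ(rm − r̄m)² / 7 = 24.1192
β = Cov / Var = 19.5843 / 24.1192 = 0.8120

0.81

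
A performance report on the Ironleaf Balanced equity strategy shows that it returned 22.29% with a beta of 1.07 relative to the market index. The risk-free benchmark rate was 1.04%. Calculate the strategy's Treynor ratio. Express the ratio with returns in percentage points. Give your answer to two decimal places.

Treynor = (Rp − Rf) / β = (22.29% − 1.04%) / 1.07 = 21.25 / 1.07 = 19.8598

19.86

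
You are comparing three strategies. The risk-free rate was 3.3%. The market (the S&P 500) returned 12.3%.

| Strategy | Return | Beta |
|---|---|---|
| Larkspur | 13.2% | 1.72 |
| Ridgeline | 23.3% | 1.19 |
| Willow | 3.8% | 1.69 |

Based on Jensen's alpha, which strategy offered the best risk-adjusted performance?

Larkspur: α = 13.2% − [3.3% + 1.72 × (12.3% − 3.3%)] = -5.580
Ridgeline: α = 23.3% − [3.3% + 1.19 × (12.3% − 3.3%)] = 9.290
Willow: α = 3.8% − [3.3% + 1.69 × (12.3% − 3.3%)] = -14.710
Highest: Ridgeline (9.290).

Ridgeline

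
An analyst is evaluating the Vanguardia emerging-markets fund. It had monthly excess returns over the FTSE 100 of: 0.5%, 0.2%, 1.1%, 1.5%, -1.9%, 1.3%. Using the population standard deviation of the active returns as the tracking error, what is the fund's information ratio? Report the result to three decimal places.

r̄ = (0.5 + 0.2 + 1.1 + 1.5 − 1.9 + 1.3) / 6 = 0.4500%
Σ(r − r̄)² = 7.8350; population σ = √(7.8350/6) = 1.1427%
IR = r̄ / tracking error = 0.4500 / 1.1427 = 0.3938

0.394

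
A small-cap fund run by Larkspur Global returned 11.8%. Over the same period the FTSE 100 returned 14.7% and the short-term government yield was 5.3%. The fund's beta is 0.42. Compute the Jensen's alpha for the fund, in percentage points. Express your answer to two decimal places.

CAPM expected return = Rf + β(Rm − Rf) = 5.3% + 0.42 × (14.7% − 5.3%) = 5.3 + 0.42 × 9.40 = 9.2480%
Jensen's α = Rp − E[R] = 11.8% − 9.2480% = 2.5520

2.55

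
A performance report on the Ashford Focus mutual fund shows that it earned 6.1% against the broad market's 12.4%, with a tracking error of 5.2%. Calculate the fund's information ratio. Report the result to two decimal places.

-1.21

IR = (Rp − Rb) / TE = (6.1% − 12.4%) / 5.2% = -6.30% / 5.2% = -1.2115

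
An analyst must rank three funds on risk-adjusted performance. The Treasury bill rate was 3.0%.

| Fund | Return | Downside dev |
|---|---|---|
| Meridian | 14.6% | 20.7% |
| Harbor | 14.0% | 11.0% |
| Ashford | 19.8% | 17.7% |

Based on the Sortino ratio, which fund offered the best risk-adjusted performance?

Meridian: Sortino ratio = (14.6% − 3.0%) / 20.7% = 0.560
Harbor: Sortino ratio = (14.0% − 3.0%) / 11.0% = 1.000
Ashford: Sortino ratio = (19.8% − 3.0%) / 17.7% = 0.949
Highest: Harbor (1.000).

Harbor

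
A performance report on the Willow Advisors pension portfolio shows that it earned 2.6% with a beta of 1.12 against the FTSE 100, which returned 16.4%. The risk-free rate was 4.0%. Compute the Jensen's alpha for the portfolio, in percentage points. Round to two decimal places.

-15.29

CAPM expected return = Rf + β(Rm − Rf) = 4.0% + 1.12 × (16.4% − 4.0%) = 4 + 1.12 × 12.40 = 17.8880%
Jensen's α = Rp − E[R] = 2.6% − 17.8880% = -15.2880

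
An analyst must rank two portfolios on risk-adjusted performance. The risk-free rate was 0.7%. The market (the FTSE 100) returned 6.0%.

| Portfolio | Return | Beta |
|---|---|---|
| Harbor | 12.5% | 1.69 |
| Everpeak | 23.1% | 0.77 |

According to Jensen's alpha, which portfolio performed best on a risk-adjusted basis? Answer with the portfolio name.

Harbor: α = 12.5% − [0.7% + 1.69 × (6.0% − 0.7%)] = 2.843
Everpeak: α = 23.1% − [0.7% + 0.77 × (6.0% − 0.7%)] = 18.319
Highest: Everpeak (18.319).

Everpeak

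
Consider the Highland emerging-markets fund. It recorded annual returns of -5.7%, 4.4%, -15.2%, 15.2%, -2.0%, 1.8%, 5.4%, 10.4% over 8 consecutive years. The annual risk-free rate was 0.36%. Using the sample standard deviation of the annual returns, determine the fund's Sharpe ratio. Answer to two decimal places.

0.15

r̄ = (-5.7 + 4.4 − 15.2 + 15.2 − 2 + 1.8 + 5.4 + 10.4) / 8 = 14.30 / 8 = 1.7875%
Σ(r − r̄)² = 632.9288; sample σ = √(632.9288/7) = 9.5089%
Sharpe = (r̄ − rf) / σ = (1.7875 − 0.36) / 9.5089 = 1.4275 / 9.5089 = 0.1501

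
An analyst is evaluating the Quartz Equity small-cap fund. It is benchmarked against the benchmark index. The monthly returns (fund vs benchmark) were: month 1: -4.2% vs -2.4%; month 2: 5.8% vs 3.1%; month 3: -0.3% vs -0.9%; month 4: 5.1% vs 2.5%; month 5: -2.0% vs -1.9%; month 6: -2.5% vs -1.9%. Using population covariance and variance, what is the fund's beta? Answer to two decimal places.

r̄p = 0.3167%,  r̄m = -0.2500%
Cov = Σ(rp − r̄p)(rm − r̄m) / 6 = 8.3508
Var(rm) = Σ(rm − r̄m)² / 6 = 4.8792
β = Cov / Var = 8.3508 / 4.8792 = 1.7115

1.71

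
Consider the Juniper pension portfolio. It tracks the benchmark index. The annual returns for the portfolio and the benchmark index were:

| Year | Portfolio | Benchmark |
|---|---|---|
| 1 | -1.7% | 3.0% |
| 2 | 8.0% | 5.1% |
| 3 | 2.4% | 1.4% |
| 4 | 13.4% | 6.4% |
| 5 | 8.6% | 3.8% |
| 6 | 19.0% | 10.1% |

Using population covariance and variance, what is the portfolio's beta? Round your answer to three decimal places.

2.212

r̄p = 8.2833%,  r̄m = 4.9667%
Cov = Σ(rp − r̄p)(rm − r̄m) / 6 = 17.0928
Var(rm) = Σ(rm − r̄m)² / 6 = 7.7289
β = Cov / Var = 17.0928 / 7.7289 = 2.2115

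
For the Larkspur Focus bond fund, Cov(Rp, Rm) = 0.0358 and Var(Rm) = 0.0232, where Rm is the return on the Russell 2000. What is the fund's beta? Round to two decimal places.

1.54

β = Cov(Rp, Rm) / Var(Rm) = 0.0358 / 0.0232 = 1.5431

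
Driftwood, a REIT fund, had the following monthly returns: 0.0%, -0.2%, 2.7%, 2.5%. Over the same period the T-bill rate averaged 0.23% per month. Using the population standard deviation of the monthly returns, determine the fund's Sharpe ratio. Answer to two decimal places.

Mean return μ = 5.00 / 4 = 1.2500%
Σ(r − μ)² = (0 − 1.2500)² + (-0.2 − 1.2500)² + (2.7 − 1.2500)² + … = 7.3300
population σ = √(7.3300 / 4) = √1.8325 = 1.3537%
Sharpe = (μ − rf) / σ = (1.2500 − 0.23) / 1.3537 = 1.0200 / 1.3537 = 0.7535

0.75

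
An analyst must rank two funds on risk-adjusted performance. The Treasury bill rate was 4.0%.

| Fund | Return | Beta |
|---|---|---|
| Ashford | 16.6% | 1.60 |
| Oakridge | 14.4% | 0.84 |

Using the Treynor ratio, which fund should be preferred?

Ashford: Treynor = (16.6% − 4.0%) / 1.60 = 7.875
Oakridge: Treynor = (14.4% − 4.0%) / 0.84 = 12.381
Highest: Oakridge (12.381).

Oakridge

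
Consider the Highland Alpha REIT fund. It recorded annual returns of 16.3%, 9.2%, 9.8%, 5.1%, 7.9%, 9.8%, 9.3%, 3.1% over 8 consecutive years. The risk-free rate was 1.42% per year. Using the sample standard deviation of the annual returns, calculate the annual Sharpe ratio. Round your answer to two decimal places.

1.90

r̄ = (16.3 + 9.2 + 9.8 + 5.1 + 7.9 + 9.8 + 9.3 + 3.1) / 8 = 70.50 / 8 = 8.8125%
Σ(r − r̄)² = (16.3 − 8.8125)² + (9.2 − 8.8125)² + … = 105.6488
sample σ = √(105.6488 / 7) = √15.0927 = 3.8849%
Sharpe = (r̄ − rf) / σ = (8.8125 − 1.42) / 3.8849 = 7.3925 / 3.8849 = 1.9029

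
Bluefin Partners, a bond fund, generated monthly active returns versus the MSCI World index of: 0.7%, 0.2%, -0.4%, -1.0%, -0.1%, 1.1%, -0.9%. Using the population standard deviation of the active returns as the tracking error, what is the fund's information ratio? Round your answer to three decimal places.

Mean return μ = -0.40 / 7 = -0.0571%
Population σ = √[Σ(r − μ)² / 7] = √[3.6971 / 7] = √0.5282 = 0.7268%
IR = μ / tracking error = -0.0571 / 0.7268 = -0.0786

-0.079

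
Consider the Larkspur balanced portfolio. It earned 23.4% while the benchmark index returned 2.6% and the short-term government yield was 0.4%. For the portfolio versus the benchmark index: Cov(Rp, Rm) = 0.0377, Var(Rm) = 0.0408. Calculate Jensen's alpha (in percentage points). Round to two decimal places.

20.97

β = Cov / Var = 0.0377 / 0.0408 = 0.9240
E[R] = Rf + β(Rm − Rf) = 0.4% + 0.9240 × (2.6% − 0.4%) = 2.4328%
α = Rp − E[R] = 23.4% − 2.4328% = 20.9672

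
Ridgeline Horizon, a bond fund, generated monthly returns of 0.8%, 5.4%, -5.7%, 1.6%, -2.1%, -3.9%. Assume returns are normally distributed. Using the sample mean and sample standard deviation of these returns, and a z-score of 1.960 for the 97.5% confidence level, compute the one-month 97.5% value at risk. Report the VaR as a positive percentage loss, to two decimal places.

Mean return μ = -3.90 / 6 = -0.6500%
Σ(r − μ)² = (0.8 − (-0.6500))² + (5.4 − (-0.6500))² + (-5.7 − (-0.6500))² + … = 81.9350
sample σ = √(81.9350 / 5) = √16.3870 = 4.0481%
VaR = −(μ − z·σ) = −(-0.6500 − 1.960 × 4.0481) = −(-8.5843) = 8.5843%

8.58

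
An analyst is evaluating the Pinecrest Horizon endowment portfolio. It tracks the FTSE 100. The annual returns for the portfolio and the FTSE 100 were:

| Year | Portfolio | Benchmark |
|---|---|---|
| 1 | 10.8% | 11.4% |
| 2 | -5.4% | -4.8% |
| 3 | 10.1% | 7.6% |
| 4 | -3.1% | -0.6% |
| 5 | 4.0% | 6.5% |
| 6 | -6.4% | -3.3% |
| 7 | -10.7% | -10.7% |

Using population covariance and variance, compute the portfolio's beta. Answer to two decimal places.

1.04

r̄p = -0.1000%,  r̄m = 0.8714%
Cov = Σ(rp − r̄p)(rm − r̄m) / 7 = 55.6971
Var(rm) = Σ(rm − r̄m)² / 7 = 53.3478
β = Cov / Var = 55.6971 / 53.3478 = 1.0440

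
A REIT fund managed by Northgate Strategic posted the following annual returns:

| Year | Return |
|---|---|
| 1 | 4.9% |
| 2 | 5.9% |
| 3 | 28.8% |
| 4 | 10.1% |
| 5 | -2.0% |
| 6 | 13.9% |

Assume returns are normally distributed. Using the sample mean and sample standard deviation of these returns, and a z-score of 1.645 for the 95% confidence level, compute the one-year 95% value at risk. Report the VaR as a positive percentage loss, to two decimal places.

7.07

μ = (4.9 + 5.9 + 28.8 + 10.1 − 2 + 13.9) / 6 = 10.2667%
Sample std dev = √[555.0533 / 5] = 10.5362%
VaR = −(μ − z·σ) = −(10.2667 − 1.645 × 10.5362) = −(-7.0653) = 7.0653%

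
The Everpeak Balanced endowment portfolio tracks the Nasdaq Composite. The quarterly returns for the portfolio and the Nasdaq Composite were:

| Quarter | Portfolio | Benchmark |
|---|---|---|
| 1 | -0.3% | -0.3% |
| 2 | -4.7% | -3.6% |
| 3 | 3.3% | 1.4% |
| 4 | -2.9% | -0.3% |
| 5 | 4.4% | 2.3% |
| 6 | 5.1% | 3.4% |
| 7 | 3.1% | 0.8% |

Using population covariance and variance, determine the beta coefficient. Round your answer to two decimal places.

r̄p = 1.1429%,  r̄m = 0.5286%
Cov = Σ(rp − r̄p)(rm − r̄m) / 7 = 6.8873
Var(rm) = Σ(rm − r̄m)² / 7 = 4.3763
β = Cov / Var = 6.8873 / 4.3763 = 1.5738

1.57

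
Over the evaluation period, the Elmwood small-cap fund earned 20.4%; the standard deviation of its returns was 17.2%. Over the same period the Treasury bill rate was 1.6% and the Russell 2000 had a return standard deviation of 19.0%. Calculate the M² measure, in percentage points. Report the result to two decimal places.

Sharpe = (Rp − Rf) / σp = (20.4% − 1.6%) / 17.2% = 1.0930
M² = Rf + Sharpe × σm = 1.6% + 1.0930 × 19.0% = 22.3670%

22.37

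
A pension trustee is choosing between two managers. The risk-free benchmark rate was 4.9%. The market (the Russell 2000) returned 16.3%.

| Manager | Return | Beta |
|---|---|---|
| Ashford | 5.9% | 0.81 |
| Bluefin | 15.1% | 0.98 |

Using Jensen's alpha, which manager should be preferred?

Ashford: α = 5.9% − [4.9% + 0.81 × (16.3% − 4.9%)] = -8.234
Bluefin: α = 15.1% − [4.9% + 0.98 × (16.3% − 4.9%)] = -0.972
Highest: Bluefin (-0.972).

Bluefin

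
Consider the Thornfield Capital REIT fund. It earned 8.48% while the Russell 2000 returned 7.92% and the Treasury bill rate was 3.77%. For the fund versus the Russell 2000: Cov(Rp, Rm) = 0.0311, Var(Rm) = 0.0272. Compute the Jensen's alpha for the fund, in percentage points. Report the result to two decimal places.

β = Cov / Var = 0.0311 / 0.0272 = 1.1434
E[R] = Rf + β(Rm − Rf) = 3.77% + 1.1434 × (7.92% − 3.77%) = 8.5151%
α = Rp − E[R] = 8.48% − 8.5151% = -0.0351

-0.04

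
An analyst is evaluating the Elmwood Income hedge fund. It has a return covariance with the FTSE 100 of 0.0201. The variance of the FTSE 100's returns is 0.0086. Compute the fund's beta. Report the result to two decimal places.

2.34

β = Cov(Rp, Rm) / Var(Rm) = 0.0201 / 0.0086 = 2.3372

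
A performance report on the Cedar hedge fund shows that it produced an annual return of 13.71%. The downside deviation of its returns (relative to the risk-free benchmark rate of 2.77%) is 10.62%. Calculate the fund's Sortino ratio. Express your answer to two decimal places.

Sortino = (Rp − Rf) / σd = (13.71% − 2.77%) / 10.62% = 10.94% / 10.62% = 1.0301

1.03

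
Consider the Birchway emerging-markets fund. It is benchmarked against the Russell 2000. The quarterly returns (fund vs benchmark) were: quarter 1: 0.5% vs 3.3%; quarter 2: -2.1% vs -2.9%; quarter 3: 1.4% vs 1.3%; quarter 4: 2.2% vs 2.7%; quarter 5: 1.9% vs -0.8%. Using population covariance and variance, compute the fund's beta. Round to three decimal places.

r̄p = 0.7800%,  r̄m = 0.7200%
Cov = Σ(rp − r̄p)(rm − r̄m) / 5 = 2.2344
Var(rm) = Σ(rm − r̄m)² / 5 = 5.2656
β = Cov / Var = 2.2344 / 5.2656 = 0.4243

0.424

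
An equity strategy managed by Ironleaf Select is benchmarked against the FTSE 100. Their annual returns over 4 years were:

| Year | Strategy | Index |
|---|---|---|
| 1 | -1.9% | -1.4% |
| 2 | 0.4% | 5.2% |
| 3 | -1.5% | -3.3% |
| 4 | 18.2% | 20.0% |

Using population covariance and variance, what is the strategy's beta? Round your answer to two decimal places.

r̄p = 3.8000%,  r̄m = 5.1250%
Cov = Σ(rp − r̄p)(rm − r̄m) / 4 = 73.9475
Var(rm) = Σ(rm − r̄m)² / 4 = 83.7069
β = Cov / Var = 73.9475 / 83.7069 = 0.8834

0.88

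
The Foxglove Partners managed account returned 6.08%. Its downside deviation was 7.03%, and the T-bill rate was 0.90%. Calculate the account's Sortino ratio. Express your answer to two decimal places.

Sortino = (Rp − Rf) / σd = (6.08% − 0.90%) / 7.03% = 5.18% / 7.03% = 0.7368

0.74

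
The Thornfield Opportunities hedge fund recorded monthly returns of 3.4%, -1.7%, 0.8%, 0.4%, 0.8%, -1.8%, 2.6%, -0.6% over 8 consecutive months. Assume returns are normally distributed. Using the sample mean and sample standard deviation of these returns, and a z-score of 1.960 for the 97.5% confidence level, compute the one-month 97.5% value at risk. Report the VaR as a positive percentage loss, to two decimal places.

3.17

r̄ = (3.4 − 1.7 + 0.8 + 0.4 + 0.8 − 1.8 + 2.6 − 0.6) / 8 = 0.4875%
Σ(r − r̄)² = (3.4 − 0.4875)² + (-1.7 − 0.4875)² + … = 24.3488
sample σ = √(24.3488 / 7) = √3.4784 = 1.8650%
VaR = −(r̄ − z·σ) = −(0.4875 − 1.960 × 1.8650) = −(-3.1679) = 3.1679%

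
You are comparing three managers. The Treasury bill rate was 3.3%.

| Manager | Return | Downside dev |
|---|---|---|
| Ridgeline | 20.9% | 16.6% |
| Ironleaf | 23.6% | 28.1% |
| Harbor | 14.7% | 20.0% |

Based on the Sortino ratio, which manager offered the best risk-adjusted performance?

Ridgeline: Sortino ratio = (20.9% − 3.3%) / 16.6% = 1.060
Ironleaf: Sortino ratio = (23.6% − 3.3%) / 28.1% = 0.722
Harbor: Sortino ratio = (14.7% − 3.3%) / 20.0% = 0.570
Highest: Ridgeline (1.060).

Ridgeline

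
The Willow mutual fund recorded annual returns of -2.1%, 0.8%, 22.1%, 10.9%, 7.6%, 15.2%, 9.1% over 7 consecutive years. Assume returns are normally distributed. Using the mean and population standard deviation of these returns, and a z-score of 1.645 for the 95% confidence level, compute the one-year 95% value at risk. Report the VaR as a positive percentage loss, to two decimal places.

r̄ = (-2.1 + 0.8 + 22.1 + 10.9 + 7.6 + 15.2 + 9.1) / 7 = 9.0857%
Σ(r − r̄)² = (-2.1 − 9.0857)² + (0.8 − 9.0857)² + (22.1 − 9.0857)² + … = 406.0286
σ = √[406.0286 / 7] = 7.6160%
VaR = −(r̄ − z·σ) = −(9.0857 − 1.645 × 7.6160) = −(-3.4426) = 3.4426%

3.44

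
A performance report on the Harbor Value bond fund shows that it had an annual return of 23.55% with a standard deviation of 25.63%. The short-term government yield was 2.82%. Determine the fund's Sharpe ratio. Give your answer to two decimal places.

0.81

Sharpe = (Rp − Rf) / σp = (23.55% − 2.82%) / 25.63% = 20.73% / 25.63% = 0.8088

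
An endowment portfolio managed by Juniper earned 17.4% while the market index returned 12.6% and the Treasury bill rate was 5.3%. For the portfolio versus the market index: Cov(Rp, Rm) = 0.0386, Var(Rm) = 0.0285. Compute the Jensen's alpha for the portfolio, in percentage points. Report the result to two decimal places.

2.21

β = Cov / Var = 0.0386 / 0.0285 = 1.3544
E[R] = Rf + β(Rm − Rf) = 5.3% + 1.3544 × (12.6% − 5.3%) = 15.1871%
α = Rp − E[R] = 17.4% − 15.1871% = 2.2129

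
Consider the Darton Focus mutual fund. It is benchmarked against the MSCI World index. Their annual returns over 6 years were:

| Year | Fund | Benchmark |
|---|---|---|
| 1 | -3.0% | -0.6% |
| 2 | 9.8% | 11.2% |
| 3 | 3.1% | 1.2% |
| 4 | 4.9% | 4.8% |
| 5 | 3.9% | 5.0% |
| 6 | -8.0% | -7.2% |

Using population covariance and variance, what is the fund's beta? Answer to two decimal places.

0.99

r̄p = 1.7833%,  r̄m = 2.4000%
Cov = Σ(rp − r̄p)(rm − r̄m) / 6 = 31.7033
Var(rm) = Σ(rm − r̄m)² / 6 = 32.0933
β = Cov / Var = 31.7033 / 32.0933 = 0.9878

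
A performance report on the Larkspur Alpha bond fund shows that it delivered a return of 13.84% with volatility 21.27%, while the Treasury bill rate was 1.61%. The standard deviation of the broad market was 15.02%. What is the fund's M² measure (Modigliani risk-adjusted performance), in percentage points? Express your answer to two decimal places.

Sharpe = (Rp − Rf) / σp = (13.84% − 1.61%) / 21.27% = 0.5750
M² = Rf + Sharpe × σm = 1.61% + 0.5750 × 15.02% = 10.2465%

10.25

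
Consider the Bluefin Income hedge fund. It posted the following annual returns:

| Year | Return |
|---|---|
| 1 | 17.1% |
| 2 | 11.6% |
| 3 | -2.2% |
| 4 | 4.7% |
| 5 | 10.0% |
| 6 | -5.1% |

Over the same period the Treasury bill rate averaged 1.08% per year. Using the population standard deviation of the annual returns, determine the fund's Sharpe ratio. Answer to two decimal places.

0.63

r̄ = (17.1 + 11.6 − 2.2 + 4.7 + 10 − 5.1) / 6 = 36.10 / 6 = 6.0167%
Population σ = √[Σ(r − r̄)² / 6] = √[362.7083 / 6] = √60.4514 = 7.7750%
Sharpe = (r̄ − rf) / σ = (6.0167 − 1.08) / 7.7750 = 4.9367 / 7.7750 = 0.6349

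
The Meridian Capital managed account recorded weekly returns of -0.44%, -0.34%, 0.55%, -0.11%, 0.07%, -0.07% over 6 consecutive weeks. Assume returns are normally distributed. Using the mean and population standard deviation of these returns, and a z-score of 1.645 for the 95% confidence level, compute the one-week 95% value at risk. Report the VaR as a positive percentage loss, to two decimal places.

r̄ = (-0.44 − 0.34 + 0.55 − 0.11 + 0.07 − 0.07) / 6 = -0.340 / 6 = -0.0567%
Σ(r − r̄)² = (-0.44 − (-0.0567))² + (-0.34 − (-0.0567))² + (0.55 − (-0.0567))² + … = 0.6143
population σ = √(0.6143 / 6) = √0.1024 = 0.3200%
VaR = −(r̄ − z·σ) = −(-0.0567 − 1.645 × 0.3200) = −(-0.5831) = 0.5831%

0.58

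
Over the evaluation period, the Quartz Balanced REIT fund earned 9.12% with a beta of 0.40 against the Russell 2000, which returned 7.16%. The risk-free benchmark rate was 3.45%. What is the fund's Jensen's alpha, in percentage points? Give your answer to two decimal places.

4.19

CAPM expected return = Rf + β(Rm − Rf) = 3.45% + 0.40 × (7.16% − 3.45%) = 3.45 + 0.40 × 3.71 = 4.9340%
Jensen's α = Rp − E[R] = 9.12% − 4.9340% = 4.1860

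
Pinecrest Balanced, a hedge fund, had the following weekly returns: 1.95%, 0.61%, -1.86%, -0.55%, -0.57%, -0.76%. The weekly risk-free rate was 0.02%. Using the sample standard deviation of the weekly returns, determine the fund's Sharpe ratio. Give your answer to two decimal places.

Mean return r̄ = -1.180 / 6 = -0.1967%
Σ(r − r̄)² = 8.6071; sample σ = √(8.6071/5) = 1.3120%
Sharpe = (r̄ − rf) / σ = (-0.1967 − 0.02) / 1.3120 = -0.2167 / 1.3120 = -0.1652

-0.17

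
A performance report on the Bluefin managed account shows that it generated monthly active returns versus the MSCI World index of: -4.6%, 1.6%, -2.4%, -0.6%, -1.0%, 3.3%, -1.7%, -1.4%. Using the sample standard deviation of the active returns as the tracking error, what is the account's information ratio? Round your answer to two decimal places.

Mean return μ = -6.80 / 8 = -0.8500%
Σ(r − μ)² = (-4.6 − (-0.8500))² + (1.6 − (-0.8500))² + … = 40.8000
σ = √[40.8000 / 7] = 2.4142%
IR = μ / tracking error = -0.8500 / 2.4142 = -0.3521

-0.35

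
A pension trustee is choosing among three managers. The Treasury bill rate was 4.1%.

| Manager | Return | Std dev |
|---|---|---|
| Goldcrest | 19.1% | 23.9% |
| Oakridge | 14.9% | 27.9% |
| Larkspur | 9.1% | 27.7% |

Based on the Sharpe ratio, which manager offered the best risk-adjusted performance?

Goldcrest

Goldcrest: Sharpe ratio = (19.1% − 4.1%) / 23.9% = 0.628
Oakridge: Sharpe ratio = (14.9% − 4.1%) / 27.9% = 0.387
Larkspur: Sharpe ratio = (9.1% − 4.1%) / 27.7% = 0.181
Highest: Goldcrest (0.628).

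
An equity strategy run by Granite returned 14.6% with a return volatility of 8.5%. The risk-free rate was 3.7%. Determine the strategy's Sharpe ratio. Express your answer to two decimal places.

1.28

Sharpe = (Rp − Rf) / σp = (14.6% − 3.7%) / 8.5% = 10.90% / 8.5% = 1.2824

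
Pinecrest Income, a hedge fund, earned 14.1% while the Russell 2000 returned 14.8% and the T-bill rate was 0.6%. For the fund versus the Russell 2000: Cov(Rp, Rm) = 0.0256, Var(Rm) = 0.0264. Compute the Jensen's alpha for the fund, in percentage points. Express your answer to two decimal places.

β = Cov / Var = 0.0256 / 0.0264 = 0.9697
E[R] = Rf + β(Rm − Rf) = 0.6% + 0.9697 × (14.8% − 0.6%) = 14.3697%
α = Rp − E[R] = 14.1% − 14.3697% = -0.2697

-0.27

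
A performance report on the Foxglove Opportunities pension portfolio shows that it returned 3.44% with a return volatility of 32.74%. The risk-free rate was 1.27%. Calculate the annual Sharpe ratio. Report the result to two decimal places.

Sharpe = (Rp − Rf) / σp = (3.44% − 1.27%) / 32.74% = 2.17% / 32.74% = 0.0663

0.07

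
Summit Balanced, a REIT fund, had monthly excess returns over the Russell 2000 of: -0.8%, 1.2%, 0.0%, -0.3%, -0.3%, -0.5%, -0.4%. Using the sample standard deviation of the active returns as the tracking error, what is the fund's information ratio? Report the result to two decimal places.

-0.24

Mean return μ = -1.10 / 7 = -0.1571%
Σ(r − μ)² = (-0.8 − (-0.1571))² + (1.2 − (-0.1571))² + … = 2.4971
sample σ = √(2.4971 / 6) = √0.4162 = 0.6451%
IR = μ / tracking error = -0.1571 / 0.6451 = -0.2435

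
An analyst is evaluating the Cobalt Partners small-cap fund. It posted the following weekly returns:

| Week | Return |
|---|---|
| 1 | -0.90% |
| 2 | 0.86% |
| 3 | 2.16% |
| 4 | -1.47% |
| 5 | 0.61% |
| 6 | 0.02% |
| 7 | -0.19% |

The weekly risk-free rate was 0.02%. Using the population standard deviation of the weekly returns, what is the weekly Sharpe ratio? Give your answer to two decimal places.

Mean return μ = 1.090 / 7 = 0.1557%
Σ(r − μ)² = (-0.9 − 0.1557)² + (0.86 − 0.1557)² + … = 8.6150
σ = √[8.6150 / 7] = 1.1094%
Sharpe = (μ − rf) / σ = (0.1557 − 0.02) / 1.1094 = 0.1357 / 1.1094 = 0.1223

0.12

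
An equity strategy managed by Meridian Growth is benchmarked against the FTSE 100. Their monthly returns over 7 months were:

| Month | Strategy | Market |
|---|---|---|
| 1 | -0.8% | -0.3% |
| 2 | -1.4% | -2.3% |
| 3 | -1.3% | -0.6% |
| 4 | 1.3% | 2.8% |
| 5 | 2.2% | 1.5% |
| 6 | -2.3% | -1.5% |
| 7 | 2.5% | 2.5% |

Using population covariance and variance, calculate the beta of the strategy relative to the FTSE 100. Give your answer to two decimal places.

0.88

r̄p = 0.0286%,  r̄m = 0.3000%
Cov = Σ(rp − r̄p)(rm − r̄m) / 7 = 2.9743
Var(rm) = Σ(rm − r̄m)² / 7 = 3.3857
β = Cov / Var = 2.9743 / 3.3857 = 0.8785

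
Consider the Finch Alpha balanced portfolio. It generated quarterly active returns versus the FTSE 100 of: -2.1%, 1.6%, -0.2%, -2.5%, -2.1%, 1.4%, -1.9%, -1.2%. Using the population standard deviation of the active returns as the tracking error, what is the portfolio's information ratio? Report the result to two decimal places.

-0.57

Mean return μ = -7.00 / 8 = -0.8750%
Population σ = √[Σ(r − μ)² / 8] = √[18.5550 / 8] = √2.3194 = 1.5230%
IR = μ / tracking error = -0.8750 / 1.5230 = -0.5745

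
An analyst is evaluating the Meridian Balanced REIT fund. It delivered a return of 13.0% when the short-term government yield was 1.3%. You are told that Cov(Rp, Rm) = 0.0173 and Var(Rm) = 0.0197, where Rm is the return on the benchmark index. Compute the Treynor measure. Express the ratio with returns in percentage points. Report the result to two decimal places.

13.32

β = Cov / Var = 0.0173 / 0.0197 = 0.8782
Treynor = (Rp − Rf) / β = (13.0% − 1.3%) / 0.8782 = 11.70 / 0.8782 = 13.3227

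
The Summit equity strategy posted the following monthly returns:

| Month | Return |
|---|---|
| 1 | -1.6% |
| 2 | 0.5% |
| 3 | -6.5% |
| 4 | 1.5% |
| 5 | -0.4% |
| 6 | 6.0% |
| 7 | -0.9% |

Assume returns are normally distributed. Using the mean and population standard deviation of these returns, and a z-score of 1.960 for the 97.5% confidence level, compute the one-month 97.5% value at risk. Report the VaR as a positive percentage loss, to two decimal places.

6.99

r̄ = (-1.6 + 0.5 − 6.5 + 1.5 − 0.4 + 6 − 0.9) / 7 = -0.2000%
Σ(r − r̄)² = (-1.6 − (-0.2000))² + (0.5 − (-0.2000))² + (-6.5 − (-0.2000))² + … = 84.0000
σ = √[84.0000 / 7] = 3.4641%
VaR = −(r̄ − z·σ) = −(-0.2000 − 1.960 × 3.4641) = −(-6.9896) = 6.9896%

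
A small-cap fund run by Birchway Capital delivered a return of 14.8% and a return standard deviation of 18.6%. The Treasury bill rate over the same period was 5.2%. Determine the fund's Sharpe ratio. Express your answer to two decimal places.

0.52

Sharpe = (Rp − Rf) / σp = (14.8% − 5.2%) / 18.6% = 9.60% / 18.6% = 0.5161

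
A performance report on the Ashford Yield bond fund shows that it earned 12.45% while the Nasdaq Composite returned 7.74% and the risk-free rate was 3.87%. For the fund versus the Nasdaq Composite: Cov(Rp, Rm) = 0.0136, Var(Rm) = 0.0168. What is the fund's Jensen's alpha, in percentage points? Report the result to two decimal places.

β = Cov / Var = 0.0136 / 0.0168 = 0.8095
E[R] = Rf + β(Rm − Rf) = 3.87% + 0.8095 × (7.74% − 3.87%) = 7.0028%
α = Rp − E[R] = 12.45% − 7.0028% = 5.4472

5.45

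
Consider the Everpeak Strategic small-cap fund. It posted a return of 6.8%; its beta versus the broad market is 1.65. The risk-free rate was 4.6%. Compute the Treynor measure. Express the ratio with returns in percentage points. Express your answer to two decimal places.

1.33

Treynor = (Rp − Rf) / β = (6.8% − 4.6%) / 1.65 = 2.20 / 1.65 = 1.3333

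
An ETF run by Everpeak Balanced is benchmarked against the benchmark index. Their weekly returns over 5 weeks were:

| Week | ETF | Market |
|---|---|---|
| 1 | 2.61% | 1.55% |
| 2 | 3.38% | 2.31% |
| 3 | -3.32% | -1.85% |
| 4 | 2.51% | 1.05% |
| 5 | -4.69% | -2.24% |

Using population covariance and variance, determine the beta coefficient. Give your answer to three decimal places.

r̄p = 0.0980%,  r̄m = 0.1640%
Cov = Σ(rp − r̄p)(rm − r̄m) / 5 = 6.2112
Var(rm) = Σ(rm − r̄m)² / 5 = 3.4293
β = Cov / Var = 6.2112 / 3.4293 = 1.8112

1.811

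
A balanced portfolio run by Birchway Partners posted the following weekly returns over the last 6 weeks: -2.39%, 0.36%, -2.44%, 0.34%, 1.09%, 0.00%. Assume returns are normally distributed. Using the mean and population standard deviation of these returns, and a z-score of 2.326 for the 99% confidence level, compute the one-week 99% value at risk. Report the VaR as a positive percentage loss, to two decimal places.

μ = (-2.39 + 0.36 − 2.44 + 0.34 + 1.09 + 0) / 6 = -0.5067%
Σ(r − μ)² = 11.5587; population σ = √(11.5587/6) = 1.3880%
VaR = −(μ − z·σ) = −(-0.5067 − 2.326 × 1.3880) = −(-3.7352) = 3.7352%

3.74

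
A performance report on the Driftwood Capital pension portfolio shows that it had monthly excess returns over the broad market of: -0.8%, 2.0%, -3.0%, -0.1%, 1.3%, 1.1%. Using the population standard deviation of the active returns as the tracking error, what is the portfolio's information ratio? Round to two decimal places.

r̄ = (-0.8 + 2 − 3 − 0.1 + 1.3 + 1.1) / 6 = 0.0833%
Σ(r − r̄)² = 16.5083; population σ = √(16.5083/6) = 1.6587%
IR = r̄ / tracking error = 0.0833 / 1.6587 = 0.0502

0.05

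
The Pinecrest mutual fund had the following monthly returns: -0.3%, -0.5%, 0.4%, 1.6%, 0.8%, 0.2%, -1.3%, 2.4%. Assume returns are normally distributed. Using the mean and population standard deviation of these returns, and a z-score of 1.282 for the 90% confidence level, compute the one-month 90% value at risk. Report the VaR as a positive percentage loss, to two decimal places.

1.01

Mean return r̄ = 3.30 / 8 = 0.4125%
Σ(r − r̄)² = 9.8288; population σ = √(9.8288/8) = 1.1084%
VaR = −(r̄ − z·σ) = −(0.4125 − 1.282 × 1.1084) = −(-1.0085) = 1.0085%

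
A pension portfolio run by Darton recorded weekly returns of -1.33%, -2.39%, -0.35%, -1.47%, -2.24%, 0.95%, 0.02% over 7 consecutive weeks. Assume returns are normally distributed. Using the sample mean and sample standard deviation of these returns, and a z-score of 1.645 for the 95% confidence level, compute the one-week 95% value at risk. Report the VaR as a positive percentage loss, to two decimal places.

μ = (-1.33 − 2.39 − 0.35 − 1.47 − 2.24 + 0.95 + 0.02) / 7 = -0.9729%
Sample σ = √[Σ(r − μ)² / 6] = √[9.0597 / 6] = √1.5100 = 1.2288%
VaR = −(μ − z·σ) = −(-0.9729 − 1.645 × 1.2288) = −(-2.9943) = 2.9943%

2.99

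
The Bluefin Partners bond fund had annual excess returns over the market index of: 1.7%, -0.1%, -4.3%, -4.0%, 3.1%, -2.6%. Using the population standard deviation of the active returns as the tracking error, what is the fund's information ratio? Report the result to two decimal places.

Mean return μ = -6.20 / 6 = -1.0333%
Σ(r − μ)² = (1.7 − (-1.0333))² + (-0.1 − (-1.0333))² + (-4.3 − (-1.0333))² + … = 47.3533
population σ = √(47.3533 / 6) = √7.8922 = 2.8093%
IR = μ / tracking error = -1.0333 / 2.8093 = -0.3678

-0.37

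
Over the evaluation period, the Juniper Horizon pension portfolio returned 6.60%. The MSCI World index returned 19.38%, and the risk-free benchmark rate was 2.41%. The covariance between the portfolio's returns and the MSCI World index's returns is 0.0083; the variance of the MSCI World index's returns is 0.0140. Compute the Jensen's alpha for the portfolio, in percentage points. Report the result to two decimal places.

β = Cov / Var = 0.0083 / 0.0140 = 0.5929
E[R] = Rf + β(Rm − Rf) = 2.41% + 0.5929 × (19.38% − 2.41%) = 12.4715%
α = Rp − E[R] = 6.60% − 12.4715% = -5.8715

-5.87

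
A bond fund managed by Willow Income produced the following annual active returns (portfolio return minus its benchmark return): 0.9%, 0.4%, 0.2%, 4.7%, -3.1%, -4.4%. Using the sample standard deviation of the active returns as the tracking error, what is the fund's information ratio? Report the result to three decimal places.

-0.067

r̄ = (0.9 + 0.4 + 0.2 + 4.7 − 3.1 − 4.4) / 6 = -1.30 / 6 = -0.2167%
Σ(r − r̄)² = 51.7883; sample σ = √(51.7883/5) = 3.2183%
IR = r̄ / tracking error = -0.2167 / 3.2183 = -0.0673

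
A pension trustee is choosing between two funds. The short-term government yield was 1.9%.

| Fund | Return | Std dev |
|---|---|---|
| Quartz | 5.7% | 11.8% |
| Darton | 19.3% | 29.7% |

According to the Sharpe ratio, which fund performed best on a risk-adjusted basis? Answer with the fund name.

Quartz: Sharpe ratio = (5.7% − 1.9%) / 11.8% = 0.322
Darton: Sharpe ratio = (19.3% − 1.9%) / 29.7% = 0.586
Highest: Darton (0.586).

Darton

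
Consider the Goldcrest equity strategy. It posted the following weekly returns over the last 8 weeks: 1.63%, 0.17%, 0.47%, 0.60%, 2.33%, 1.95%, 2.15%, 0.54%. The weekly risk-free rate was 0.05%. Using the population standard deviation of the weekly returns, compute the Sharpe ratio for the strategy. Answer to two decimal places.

r̄ = (1.63 + 0.17 + 0.47 + 0.6 + 2.33 + 1.95 + 2.15 + 0.54) / 8 = 9.840 / 8 = 1.2300%
Σ(r − r̄)² = (1.63 − 1.2300)² + (0.17 − 1.2300)² + … = 5.3090
population σ = √(5.3090 / 8) = √0.6636 = 0.8146%
Sharpe = (r̄ − rf) / σ = (1.2300 − 0.05) / 0.8146 = 1.1800 / 0.8146 = 1.4486

1.45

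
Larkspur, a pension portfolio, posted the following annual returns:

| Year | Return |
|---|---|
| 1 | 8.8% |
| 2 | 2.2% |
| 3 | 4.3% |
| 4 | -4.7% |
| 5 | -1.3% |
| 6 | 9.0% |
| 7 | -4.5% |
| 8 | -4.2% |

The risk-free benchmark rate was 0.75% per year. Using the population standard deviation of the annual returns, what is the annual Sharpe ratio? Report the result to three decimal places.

μ = (8.8 + 2.2 + 4.3 − 4.7 − 1.3 + 9 − 4.5 − 4.2) / 8 = 9.60 / 8 = 1.2000%
Σ(r − μ)² = (8.8 − 1.2000)² + (2.2 − 1.2000)² + … = 231.9200
population σ = √(231.9200 / 8) = √28.9900 = 5.3842%
Sharpe = (μ − rf) / σ = (1.2000 − 0.75) / 5.3842 = 0.4500 / 5.3842 = 0.0836

0.084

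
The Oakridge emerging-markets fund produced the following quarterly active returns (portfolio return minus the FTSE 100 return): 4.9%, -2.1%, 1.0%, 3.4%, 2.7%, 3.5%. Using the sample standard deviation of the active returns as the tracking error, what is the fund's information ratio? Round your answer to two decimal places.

0.90

Mean return μ = 13.40 / 6 = 2.2333%
Σ(r − μ)² = (4.9 − 2.2333)² + (-2.1 − 2.2333)² + (1 − 2.2333)² + … = 30.5933
sample σ = √(30.5933 / 5) = √6.1187 = 2.4736%
IR = μ / tracking error = 2.2333 / 2.4736 = 0.9029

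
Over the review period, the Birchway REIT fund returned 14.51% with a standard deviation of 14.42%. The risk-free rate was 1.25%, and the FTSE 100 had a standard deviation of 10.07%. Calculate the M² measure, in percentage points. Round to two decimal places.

Sharpe = (Rp − Rf) / σp = (14.51% − 1.25%) / 14.42% = 0.9196
M² = Rf + Sharpe × σm = 1.25% + 0.9196 × 10.07% = 10.5104%

10.51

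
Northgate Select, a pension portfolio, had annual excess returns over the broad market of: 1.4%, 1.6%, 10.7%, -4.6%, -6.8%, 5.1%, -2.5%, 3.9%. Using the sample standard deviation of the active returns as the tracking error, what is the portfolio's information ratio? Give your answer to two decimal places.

0.19

Mean return r̄ = 8.80 / 8 = 1.1000%
Sample std dev = √[224.2000 / 7] = 5.6594%
IR = r̄ / tracking error = 1.1000 / 5.6594 = 0.1944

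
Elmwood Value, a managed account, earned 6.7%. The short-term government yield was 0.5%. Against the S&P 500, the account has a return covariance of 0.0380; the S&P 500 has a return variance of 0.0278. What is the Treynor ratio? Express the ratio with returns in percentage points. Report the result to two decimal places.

β = Cov / Var = 0.0380 / 0.0278 = 1.3669
Treynor = (Rp − Rf) / β = (6.7% − 0.5%) / 1.3669 = 6.20 / 1.3669 = 4.5358

4.54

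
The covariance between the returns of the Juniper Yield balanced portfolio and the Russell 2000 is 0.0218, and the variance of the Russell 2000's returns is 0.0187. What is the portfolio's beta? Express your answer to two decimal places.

β = Cov(Rp, Rm) / Var(Rm) = 0.0218 / 0.0187 = 1.1658

1.17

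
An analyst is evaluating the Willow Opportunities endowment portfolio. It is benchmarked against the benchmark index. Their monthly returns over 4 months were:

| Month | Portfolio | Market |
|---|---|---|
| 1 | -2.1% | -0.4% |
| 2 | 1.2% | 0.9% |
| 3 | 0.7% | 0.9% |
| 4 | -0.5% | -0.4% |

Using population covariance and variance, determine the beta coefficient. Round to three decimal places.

1.731

r̄p = -0.1750%,  r̄m = 0.2500%
Cov = Σ(rp − r̄p)(rm − r̄m) / 4 = 0.7313
Var(rm) = Σ(rm − r̄m)² / 4 = 0.4225
β = Cov / Var = 0.7313 / 0.4225 = 1.7309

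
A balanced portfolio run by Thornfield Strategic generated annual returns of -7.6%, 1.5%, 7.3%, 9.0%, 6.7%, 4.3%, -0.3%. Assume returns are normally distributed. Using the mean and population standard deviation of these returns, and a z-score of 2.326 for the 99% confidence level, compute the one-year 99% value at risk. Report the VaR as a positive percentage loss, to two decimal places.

μ = (-7.6 + 1.5 + 7.3 + 9 + 6.7 + 4.3 − 0.3) / 7 = 20.90 / 7 = 2.9857%
Σ(r − μ)² = (-7.6 − 2.9857)² + (1.5 − 2.9857)² + (7.3 − 2.9857)² + … = 195.3686
population σ = √(195.3686 / 7) = √27.9098 = 5.2830%
VaR = −(μ − z·σ) = −(2.9857 − 2.326 × 5.2830) = −(-9.3026) = 9.3026%

9.30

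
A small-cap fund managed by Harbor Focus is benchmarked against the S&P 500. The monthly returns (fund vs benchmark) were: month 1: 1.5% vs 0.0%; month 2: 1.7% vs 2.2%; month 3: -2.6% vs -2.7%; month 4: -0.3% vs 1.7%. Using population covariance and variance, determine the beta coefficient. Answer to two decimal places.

0.69

r̄p = 0.0750%,  r̄m = 0.3000%
Cov = Σ(rp − r̄p)(rm − r̄m) / 4 = 2.5400
Var(rm) = Σ(rm − r̄m)² / 4 = 3.6650
β = Cov / Var = 2.5400 / 3.6650 = 0.6930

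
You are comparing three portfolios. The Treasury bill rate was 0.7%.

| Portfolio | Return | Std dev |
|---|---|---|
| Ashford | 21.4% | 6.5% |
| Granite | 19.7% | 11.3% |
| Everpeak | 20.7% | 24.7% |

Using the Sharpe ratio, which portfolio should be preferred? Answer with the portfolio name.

Ashford

Ashford: Sharpe ratio = (21.4% − 0.7%) / 6.5% = 3.185
Granite: Sharpe ratio = (19.7% − 0.7%) / 11.3% = 1.681
Everpeak: Sharpe ratio = (20.7% − 0.7%) / 24.7% = 0.810
Highest: Ashford (3.185).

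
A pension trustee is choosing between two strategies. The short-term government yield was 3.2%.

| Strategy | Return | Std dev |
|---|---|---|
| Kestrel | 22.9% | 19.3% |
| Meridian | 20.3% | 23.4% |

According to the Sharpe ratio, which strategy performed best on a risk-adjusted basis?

Kestrel

Kestrel: Sharpe ratio = (22.9% − 3.2%) / 19.3% = 1.021
Meridian: Sharpe ratio = (20.3% − 3.2%) / 23.4% = 0.731
Highest: Kestrel (1.021).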